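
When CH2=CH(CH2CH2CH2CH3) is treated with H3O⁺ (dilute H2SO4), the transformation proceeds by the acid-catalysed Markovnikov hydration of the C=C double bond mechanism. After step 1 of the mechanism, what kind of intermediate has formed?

Step 1: Electrophilic addition begins with the π(C=C) electrons forming a bond to the proton of H3O⁺. Following Markovnikov's rule, the resulting cation is secondary. H2O is released.
After step 1 the species present is a secondary carbocation.

secondary carbocation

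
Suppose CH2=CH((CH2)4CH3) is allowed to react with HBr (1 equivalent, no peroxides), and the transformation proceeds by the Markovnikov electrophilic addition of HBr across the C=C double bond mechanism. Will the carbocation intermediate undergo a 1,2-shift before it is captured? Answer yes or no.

no

The first-formed carbocation is secondary.
No single 1,2-shift to an adjacent carbon would produce a more-substituted cation than the one already present, so no rearrangement occurs.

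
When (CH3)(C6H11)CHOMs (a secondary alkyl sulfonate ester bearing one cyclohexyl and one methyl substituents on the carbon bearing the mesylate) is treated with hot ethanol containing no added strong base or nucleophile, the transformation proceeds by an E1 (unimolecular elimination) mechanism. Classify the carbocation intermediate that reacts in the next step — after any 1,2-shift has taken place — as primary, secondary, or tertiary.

Step 1: Rate-determining heterolysis of the C–O bond gives MsO⁻ and a secondary carbocation.
Step 2: A hydride (H with its bonding pair) migrates from the adjacent cyclohexyl carbon to the cationic centre — a 1,2-hydride shift — upgrading the secondary cation to a tertiary one.
The cation rearranges from secondary to tertiary via a 1,2-hydride shift from the adjacent cyclohexyl carbon; the tertiary cation is what reacts next.

tertiary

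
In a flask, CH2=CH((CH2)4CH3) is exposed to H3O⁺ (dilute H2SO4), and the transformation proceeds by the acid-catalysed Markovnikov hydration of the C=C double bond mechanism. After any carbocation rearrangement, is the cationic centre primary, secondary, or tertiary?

secondary

Step 1: Electrophilic addition begins with the π(C=C) electrons forming a bond to the proton of H3O⁺. Following Markovnikov's rule, the resulting cation is secondary. H2O is released.
No single 1,2-shift to an adjacent carbon would give a more-substituted cation, so no rearrangement occurs.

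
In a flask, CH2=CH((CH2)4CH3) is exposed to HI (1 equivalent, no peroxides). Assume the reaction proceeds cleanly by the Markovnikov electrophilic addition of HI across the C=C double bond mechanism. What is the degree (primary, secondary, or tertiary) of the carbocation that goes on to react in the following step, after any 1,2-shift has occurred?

Step 1: Protonation of the alkene by HI: the π bond acts as the nucleophile and picks up H⁺, giving the more stable (Markovnikov) secondary carbocation. The H–I bond breaks heterolytically, releasing I⁻.
No single 1,2-shift to an adjacent carbon would give a more-substituted cation, so no rearrangement occurs.

secondary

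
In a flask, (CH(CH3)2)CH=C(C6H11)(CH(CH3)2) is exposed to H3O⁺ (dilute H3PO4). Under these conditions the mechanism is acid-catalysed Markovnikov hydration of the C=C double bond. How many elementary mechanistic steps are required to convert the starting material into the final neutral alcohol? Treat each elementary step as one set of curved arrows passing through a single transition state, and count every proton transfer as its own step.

3

Step 1: The π electrons of the C=C bond attack a proton of H3O⁺; Markovnikov addition places the new C–H on the less-substituted alkene carbon, so the positive charge ends up on the more-substituted carbon — a tertiary carbocation. H2O is released.
(No 1,2-shift: no single shift to an adjacent carbon would give a more stable cation.)
Step 2: Nucleophilic capture of the cation by H2O produces the protonated alcohol (an oxonium ion).
Step 3: Proton transfer from the O–H of the oxonium ion to H2O completes the catalytic cycle and yields the alcohol.
Total: 3 elementary steps.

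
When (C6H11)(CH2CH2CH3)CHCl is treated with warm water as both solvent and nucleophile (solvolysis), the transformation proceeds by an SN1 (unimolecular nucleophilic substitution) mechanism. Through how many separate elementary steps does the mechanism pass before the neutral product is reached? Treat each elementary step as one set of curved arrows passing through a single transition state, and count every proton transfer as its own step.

4

Step 1: The C–Cl bond breaks with both electrons going to the chloride; Cl⁻ leaves and a secondary carbocation remains.
Step 2: A 1,2-hydride shift from the adjacent cyclohexyl carbon moves the positive charge from the secondary centre to an adjacent carbon, generating a more stable tertiary carbocation.
Step 3: Nucleophilic capture: the oxygen of H2O bonds to the cationic carbon, producing an oxonium-ion intermediate.
Step 4: Deprotonation of the oxonium oxygen by solvent water yields the neutral alcohol.
Total: 4 elementary steps.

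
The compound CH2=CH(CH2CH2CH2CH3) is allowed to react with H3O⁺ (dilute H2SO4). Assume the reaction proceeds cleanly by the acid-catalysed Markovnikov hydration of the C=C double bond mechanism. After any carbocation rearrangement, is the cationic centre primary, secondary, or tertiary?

Step 1: The π electrons of the C=C bond attack a proton of H3O⁺; Markovnikov addition places the new C–H on the less-substituted alkene carbon, so the positive charge ends up on the more-substituted carbon — a secondary carbocation. H2O is released.
No single 1,2-shift to an adjacent carbon would give a more-substituted cation, so no rearrangement occurs.

secondary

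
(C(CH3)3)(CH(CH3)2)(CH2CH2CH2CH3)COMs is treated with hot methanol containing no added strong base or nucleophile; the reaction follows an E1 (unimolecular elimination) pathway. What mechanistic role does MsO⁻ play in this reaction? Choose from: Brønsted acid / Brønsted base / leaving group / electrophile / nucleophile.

leaving group

Step 1: Rate-determining heterolysis of the C–O bond gives MsO⁻ and a tertiary carbocation.
MsO⁻ departs with both electrons of the breaking σ-bond — that is the definition of a leaving group.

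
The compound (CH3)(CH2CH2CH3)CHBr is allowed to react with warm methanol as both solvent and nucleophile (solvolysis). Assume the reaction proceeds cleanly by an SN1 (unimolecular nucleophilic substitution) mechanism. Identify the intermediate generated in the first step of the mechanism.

secondary carbocation

Step 1: Unassisted departure of Br⁻ (taking the C–Br bonding pair) generates a secondary carbocation.
After step 1 the species present is a secondary carbocation.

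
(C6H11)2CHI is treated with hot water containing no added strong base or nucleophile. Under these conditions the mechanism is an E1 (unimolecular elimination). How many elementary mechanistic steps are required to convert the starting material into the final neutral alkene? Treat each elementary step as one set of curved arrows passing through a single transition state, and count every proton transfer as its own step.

3

Step 1: Rate-determining heterolysis of the C–I bond gives I⁻ and a secondary carbocation.
Step 2: Carbocation rearrangement: a 1,2-hydride shift from the adjacent cyclohexyl carbon converts the initially-formed secondary cation into the more stable tertiary cation.
Step 3: A weak base (a water molecule from the solvent) removes a proton from a carbon adjacent to the cationic centre; the electrons of that C–H bond become the new π(C=C) bond, giving the alkene.
Total: 3 elementary steps.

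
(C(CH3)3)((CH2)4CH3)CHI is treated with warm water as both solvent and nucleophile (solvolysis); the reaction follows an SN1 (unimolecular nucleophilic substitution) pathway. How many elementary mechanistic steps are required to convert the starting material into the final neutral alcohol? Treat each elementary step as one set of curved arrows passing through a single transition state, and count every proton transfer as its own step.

4

Step 1: Unassisted departure of I⁻ (taking the C–I bonding pair) generates a secondary carbocation.
Step 2: A 1,2-methyl shift from the adjacent tert-butyl carbon moves the positive charge from the secondary centre to an adjacent carbon, generating a more stable tertiary carbocation.
Step 3: A lone pair on the oxygen of H2O attacks the carbocation, forming a new C–O σ-bond and an oxonium ion.
Step 4: A second solvent molecule removes the proton on oxygen, giving the neutral alcohol product.
Total: 4 elementary steps.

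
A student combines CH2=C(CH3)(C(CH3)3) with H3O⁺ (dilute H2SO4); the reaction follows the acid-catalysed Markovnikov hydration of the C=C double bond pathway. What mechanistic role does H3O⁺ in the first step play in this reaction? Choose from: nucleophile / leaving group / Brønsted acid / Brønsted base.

Brønsted acid

Step 1: Electrophilic addition begins with the π(C=C) electrons forming a bond to the proton of H3O⁺. Following Markovnikov's rule, the resulting cation is tertiary. H2O is released.
H3O⁺ in the first step donates a proton in a proton-transfer step — a Brønsted acid.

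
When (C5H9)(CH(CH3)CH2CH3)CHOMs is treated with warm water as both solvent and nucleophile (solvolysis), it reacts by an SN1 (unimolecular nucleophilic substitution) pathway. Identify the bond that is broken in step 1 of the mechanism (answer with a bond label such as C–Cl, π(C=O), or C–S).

C–O

Step 1: Unassisted departure of MsO⁻ (taking the C–O bonding pair) generates a secondary carbocation.
The bond broken in this step is the C–O bond.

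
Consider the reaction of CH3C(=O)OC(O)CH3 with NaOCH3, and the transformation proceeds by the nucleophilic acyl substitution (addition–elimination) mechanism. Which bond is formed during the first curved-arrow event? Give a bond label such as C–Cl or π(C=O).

Step 1: A lone pair on the O of CH3O⁻ attacks the electrophilic acyl carbon; the π(C=O) electrons move onto oxygen, giving a tetrahedral intermediate.
The bond formed in this step is the C–O bond.

C–O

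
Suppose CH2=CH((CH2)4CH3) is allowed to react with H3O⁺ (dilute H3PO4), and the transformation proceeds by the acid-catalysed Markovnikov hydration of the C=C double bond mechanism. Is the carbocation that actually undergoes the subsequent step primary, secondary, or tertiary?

Step 1: Electrophilic addition begins with the π(C=C) electrons forming a bond to the proton of H3O⁺. Following Markovnikov's rule, the resulting cation is secondary. H2O is released.
No single 1,2-shift to an adjacent carbon would give a more-substituted cation, so no rearrangement occurs.

secondary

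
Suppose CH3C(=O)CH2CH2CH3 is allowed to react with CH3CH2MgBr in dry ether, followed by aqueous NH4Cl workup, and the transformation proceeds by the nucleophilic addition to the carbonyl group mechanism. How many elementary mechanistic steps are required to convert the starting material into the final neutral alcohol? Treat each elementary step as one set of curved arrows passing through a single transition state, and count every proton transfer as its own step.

Step 1: Nucleophilic addition: the carbanion-like carbon of CH3CH2MgBr adds to the carbonyl carbon, pushing the π(C=O) electron pair onto oxygen and giving a tetrahedral alkoxide.
Step 2: On aqueous NH4Cl workup the alkoxide oxygen is protonated, giving an alcohol.
Total: 2 elementary steps.

2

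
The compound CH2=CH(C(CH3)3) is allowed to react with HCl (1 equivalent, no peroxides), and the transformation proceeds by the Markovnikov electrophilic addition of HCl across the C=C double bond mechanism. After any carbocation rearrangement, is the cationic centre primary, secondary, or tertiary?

Step 1: The π electrons of the C=C bond attack a proton of HCl; Markovnikov addition places the new C–H on the less-substituted alkene carbon, so the positive charge ends up on the more-substituted carbon — a secondary carbocation. The H–Cl bond breaks heterolytically, releasing Cl⁻.
Step 2: Carbocation rearrangement: a 1,2-methyl shift from the adjacent tert-butyl carbon converts the initially-formed secondary cation into the more stable tertiary cation.
The cation rearranges from secondary to tertiary via a 1,2-methyl shift from the adjacent tert-butyl carbon; the tertiary cation is what reacts next.

tertiary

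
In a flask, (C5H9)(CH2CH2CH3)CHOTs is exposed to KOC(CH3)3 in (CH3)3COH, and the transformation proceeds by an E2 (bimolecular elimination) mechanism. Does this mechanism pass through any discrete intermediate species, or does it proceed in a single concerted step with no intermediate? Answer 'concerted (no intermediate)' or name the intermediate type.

concerted (no intermediate)

In one step, (CH3)3CO⁻ pulls off a β-proton, the C–O bond cleaves, and a C=C double bond forms between the α- and β-carbons (E2, anti elimination).
All bond changes occur in one transition state; no discrete intermediate is formed.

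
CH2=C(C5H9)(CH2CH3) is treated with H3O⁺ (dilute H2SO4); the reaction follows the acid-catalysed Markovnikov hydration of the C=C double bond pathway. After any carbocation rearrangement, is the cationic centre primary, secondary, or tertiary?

Step 1: The π electrons of the C=C bond attack a proton of H3O⁺; Markovnikov addition places the new C–H on the less-substituted alkene carbon, so the positive charge ends up on the more-substituted carbon — a tertiary carbocation. H2O is released.
No single 1,2-shift to an adjacent carbon would give a more-substituted cation, so no rearrangement occurs.

tertiary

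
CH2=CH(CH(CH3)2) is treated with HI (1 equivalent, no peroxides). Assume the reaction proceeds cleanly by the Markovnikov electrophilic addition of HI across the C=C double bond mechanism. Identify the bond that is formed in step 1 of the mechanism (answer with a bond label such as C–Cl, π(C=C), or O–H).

Step 1: Protonation of the alkene by HI: the π bond acts as the nucleophile and picks up H⁺, giving the more stable (Markovnikov) secondary carbocation. The H–I bond breaks heterolytically, releasing I⁻.
The bond formed in this step is the C–H bond.

C–H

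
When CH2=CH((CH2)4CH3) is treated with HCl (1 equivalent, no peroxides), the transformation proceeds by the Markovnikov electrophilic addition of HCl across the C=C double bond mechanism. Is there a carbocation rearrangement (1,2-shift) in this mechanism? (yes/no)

The first-formed carbocation is secondary.
No single 1,2-shift to an adjacent carbon would produce a more-substituted cation than the one already present, so no rearrangement occurs.

no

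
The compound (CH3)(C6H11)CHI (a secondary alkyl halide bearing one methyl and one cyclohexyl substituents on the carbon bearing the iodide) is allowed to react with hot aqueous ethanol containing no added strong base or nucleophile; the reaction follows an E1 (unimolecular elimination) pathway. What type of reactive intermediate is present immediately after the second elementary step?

tertiary carbocation

Step 1: Rate-determining heterolysis of the C–I bond gives I⁻ and a secondary carbocation.
Step 2: Carbocation rearrangement: a 1,2-hydride shift from the adjacent cyclohexyl carbon converts the initially-formed secondary cation into the more stable tertiary cation.
After step 2 the species present is a tertiary carbocation.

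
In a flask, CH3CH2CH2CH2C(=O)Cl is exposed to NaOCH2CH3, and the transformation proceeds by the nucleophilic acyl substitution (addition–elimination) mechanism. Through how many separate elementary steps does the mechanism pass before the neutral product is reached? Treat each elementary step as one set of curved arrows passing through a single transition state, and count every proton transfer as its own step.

2

Step 1: CH3CH2O⁻ adds to the carbonyl carbon; the C=O π electrons shift onto oxygen and a tetrahedral alkoxide intermediate forms.
Step 2: Collapse of the tetrahedral intermediate: the alkoxide oxygen pushes its lone pair back to re-form C=O while Cl⁻ leaves.
Total: 2 elementary steps.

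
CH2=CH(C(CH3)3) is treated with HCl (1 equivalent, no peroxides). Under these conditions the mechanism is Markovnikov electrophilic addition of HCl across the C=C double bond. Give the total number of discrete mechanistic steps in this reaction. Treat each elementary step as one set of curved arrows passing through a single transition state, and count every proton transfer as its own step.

Step 1: Protonation of the alkene by HCl: the π bond acts as the nucleophile and picks up H⁺, giving the more stable (Markovnikov) secondary carbocation. The H–Cl bond breaks heterolytically, releasing Cl⁻.
Step 2: A 1,2-methyl shift from the adjacent tert-butyl carbon moves the positive charge from the secondary centre to an adjacent carbon, generating a more stable tertiary carbocation.
Step 3: Cl⁻ captures the cation: a lone pair on Cl⁻ fills the empty p orbital, producing the alkyl halide product.
Total: 3 elementary steps.

3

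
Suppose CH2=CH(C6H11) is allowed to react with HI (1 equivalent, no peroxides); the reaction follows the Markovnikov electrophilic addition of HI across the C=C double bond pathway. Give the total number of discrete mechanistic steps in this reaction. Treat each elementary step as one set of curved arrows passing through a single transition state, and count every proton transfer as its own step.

3

Step 1: Protonation of the alkene by HI: the π bond acts as the nucleophile and picks up H⁺, giving the more stable (Markovnikov) secondary carbocation. The H–I bond breaks heterolytically, releasing I⁻.
Step 2: A 1,2-hydride shift from the adjacent cyclohexyl carbon moves the positive charge from the secondary centre to an adjacent carbon, generating a more stable tertiary carbocation.
Step 3: The I⁻ anion donates a lone pair to the carbocation, forming the new C–I σ-bond and giving the neutral alkyl halide.
Total: 3 elementary steps.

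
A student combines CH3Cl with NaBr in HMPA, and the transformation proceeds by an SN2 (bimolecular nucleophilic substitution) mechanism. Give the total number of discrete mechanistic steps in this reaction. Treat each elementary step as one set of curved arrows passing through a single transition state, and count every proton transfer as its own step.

Step 1: The bromide nucleophile donates a lone pair from Br to the α-carbon in a backside attack; simultaneously the C–Cl σ-bond breaks and both of its electrons leave with Cl⁻. One concerted step with inversion of configuration.
Total: 1 elementary step.

1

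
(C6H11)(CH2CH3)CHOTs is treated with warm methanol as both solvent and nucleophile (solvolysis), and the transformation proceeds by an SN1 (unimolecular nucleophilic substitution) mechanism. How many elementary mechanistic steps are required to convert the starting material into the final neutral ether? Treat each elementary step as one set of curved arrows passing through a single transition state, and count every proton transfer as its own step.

4

Step 1: Rate-determining heterolysis of the C–O bond gives TsO⁻ and a secondary carbocation.
Step 2: A 1,2-hydride shift from the adjacent cyclohexyl carbon moves the positive charge from the secondary centre to an adjacent carbon, generating a more stable tertiary carbocation.
Step 3: A lone pair on the oxygen of CH3OH attacks the carbocation, forming a new C–O σ-bond and an oxonium ion.
Step 4: Proton transfer from the O–H of the oxonium ion to a solvent molecule delivers the neutral ether.
Total: 4 elementary steps.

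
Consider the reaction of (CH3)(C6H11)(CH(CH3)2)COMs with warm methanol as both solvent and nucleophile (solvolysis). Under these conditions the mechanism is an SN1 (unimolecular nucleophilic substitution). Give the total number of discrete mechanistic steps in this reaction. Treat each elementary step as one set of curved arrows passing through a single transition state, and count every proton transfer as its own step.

3

Step 1: The C–O bond breaks with both electrons going to the mesylate; MsO⁻ leaves and a tertiary carbocation remains.
(No 1,2-shift: no single shift to an adjacent carbon would give a more stable cation.)
Step 2: Nucleophilic capture: the oxygen of CH3OH bonds to the cationic carbon, producing an oxonium-ion intermediate.
Step 3: Proton transfer from the O–H of the oxonium ion to a solvent molecule delivers the neutral ether.
Total: 3 elementary steps.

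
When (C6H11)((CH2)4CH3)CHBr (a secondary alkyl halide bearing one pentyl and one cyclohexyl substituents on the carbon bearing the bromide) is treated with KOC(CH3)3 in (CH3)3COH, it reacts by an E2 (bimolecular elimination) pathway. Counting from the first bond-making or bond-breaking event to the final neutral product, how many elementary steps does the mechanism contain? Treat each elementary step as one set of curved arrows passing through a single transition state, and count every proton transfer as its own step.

1

Step 1: In one step, (CH3)3CO⁻ pulls off a β-proton, the C–Br bond cleaves, and a C=C double bond forms between the α- and β-carbons (E2, anti elimination).
Total: 1 elementary step.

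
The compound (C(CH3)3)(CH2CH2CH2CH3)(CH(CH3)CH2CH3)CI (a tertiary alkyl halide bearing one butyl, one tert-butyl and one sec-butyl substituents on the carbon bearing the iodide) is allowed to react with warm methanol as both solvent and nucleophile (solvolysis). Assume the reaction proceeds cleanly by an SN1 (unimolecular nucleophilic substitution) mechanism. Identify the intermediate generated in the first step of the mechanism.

tertiary carbocation

Step 1: Unassisted departure of I⁻ (taking the C–I bonding pair) generates a tertiary carbocation.
After step 1 the species present is a tertiary carbocation.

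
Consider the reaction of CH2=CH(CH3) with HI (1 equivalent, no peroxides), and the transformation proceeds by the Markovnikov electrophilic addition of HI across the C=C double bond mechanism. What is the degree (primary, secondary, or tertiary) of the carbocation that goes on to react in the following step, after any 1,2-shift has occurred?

Step 1: The π electrons of the C=C bond attack a proton of HI; Markovnikov addition places the new C–H on the less-substituted alkene carbon, so the positive charge ends up on the more-substituted carbon — a secondary carbocation. The H–I bond breaks heterolytically, releasing I⁻.
No single 1,2-shift to an adjacent carbon would give a more-substituted cation, so no rearrangement occurs.

secondary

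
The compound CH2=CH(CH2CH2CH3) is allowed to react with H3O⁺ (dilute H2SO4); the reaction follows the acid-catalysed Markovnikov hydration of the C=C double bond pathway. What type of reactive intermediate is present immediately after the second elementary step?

Step 1: The π electrons of the C=C bond attack a proton of H3O⁺; Markovnikov addition places the new C–H on the less-substituted alkene carbon, so the positive charge ends up on the more-substituted carbon — a secondary carbocation. H2O is released.
Step 2: Nucleophilic capture of the cation by H2O produces the protonated alcohol (an oxonium ion).
After step 2 the species present is an oxonium ion.

oxonium ion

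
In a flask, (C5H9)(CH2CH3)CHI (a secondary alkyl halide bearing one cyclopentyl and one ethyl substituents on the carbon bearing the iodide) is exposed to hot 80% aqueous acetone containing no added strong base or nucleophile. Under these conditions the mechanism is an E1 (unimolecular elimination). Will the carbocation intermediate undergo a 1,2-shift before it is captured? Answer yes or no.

yes

The first-formed carbocation is secondary.
The adjacent cyclopentyl carbon already bears 2 other carbon substituents and has a hydrogen to migrate; after a 1,2-hydride shift from that carbon the positive charge sits on a tertiary centre.
Tertiary is more stable than secondary, so the shift occurs.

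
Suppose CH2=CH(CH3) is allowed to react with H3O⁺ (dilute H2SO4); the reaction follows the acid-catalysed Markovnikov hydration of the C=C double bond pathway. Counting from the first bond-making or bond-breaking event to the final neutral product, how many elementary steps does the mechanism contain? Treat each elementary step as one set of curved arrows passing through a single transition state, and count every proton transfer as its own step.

3

Step 1: Protonation of the alkene by H3O⁺: the π bond acts as the nucleophile and picks up H⁺, giving the more stable (Markovnikov) secondary carbocation. H2O is released.
(No 1,2-shift: no single shift to an adjacent carbon would give a more stable cation.)
Step 2: Nucleophilic capture of the cation by H2O produces the protonated alcohol (an oxonium ion).
Step 3: Proton transfer from the O–H of the oxonium ion to H2O completes the catalytic cycle and yields the alcohol.
Total: 3 elementary steps.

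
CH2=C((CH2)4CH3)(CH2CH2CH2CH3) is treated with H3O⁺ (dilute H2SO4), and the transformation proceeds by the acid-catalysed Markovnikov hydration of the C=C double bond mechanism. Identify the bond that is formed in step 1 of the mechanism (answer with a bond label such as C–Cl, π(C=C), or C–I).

C–H

Step 1: Protonation of the alkene by H3O⁺: the π bond acts as the nucleophile and picks up H⁺, giving the more stable (Markovnikov) tertiary carbocation. H2O is released.
The bond formed in this step is the C–H bond.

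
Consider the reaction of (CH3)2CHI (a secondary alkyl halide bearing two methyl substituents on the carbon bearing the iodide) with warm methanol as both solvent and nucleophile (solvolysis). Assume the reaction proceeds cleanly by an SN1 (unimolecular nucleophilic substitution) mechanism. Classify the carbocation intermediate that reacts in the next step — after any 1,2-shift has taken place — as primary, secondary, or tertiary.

secondary

Step 1: Ionisation: the C–I σ-bond cleaves heterolytically; both bonding electrons depart with I⁻, leaving a secondary carbocation at the α-carbon.
No single 1,2-shift to an adjacent carbon would give a more-substituted cation, so no rearrangement occurs.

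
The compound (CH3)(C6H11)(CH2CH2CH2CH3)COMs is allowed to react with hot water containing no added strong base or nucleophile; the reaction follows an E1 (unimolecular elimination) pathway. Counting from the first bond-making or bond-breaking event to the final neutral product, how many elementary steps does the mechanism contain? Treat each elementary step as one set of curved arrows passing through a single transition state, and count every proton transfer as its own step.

Step 1: Unassisted departure of MsO⁻ (taking the C–O bonding pair) generates a tertiary carbocation.
(No 1,2-shift: no single shift to an adjacent carbon would give a more stable cation.)
Step 2: A weak base (a water molecule from the solvent) removes a proton from a carbon adjacent to the cationic centre; the electrons of that C–H bond become the new π(C=C) bond, giving the alkene.
Total: 2 elementary steps.

2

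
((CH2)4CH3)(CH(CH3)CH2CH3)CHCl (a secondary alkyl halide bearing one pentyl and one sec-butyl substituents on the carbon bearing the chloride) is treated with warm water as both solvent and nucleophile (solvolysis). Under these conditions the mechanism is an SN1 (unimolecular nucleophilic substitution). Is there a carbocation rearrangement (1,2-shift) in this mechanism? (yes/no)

yes

The first-formed carbocation is secondary.
The adjacent sec-butyl carbon already bears 2 other carbon substituents and has a hydrogen to migrate; after a 1,2-hydride shift from that carbon the positive charge sits on a tertiary centre.
Tertiary is more stable than secondary, so the shift occurs.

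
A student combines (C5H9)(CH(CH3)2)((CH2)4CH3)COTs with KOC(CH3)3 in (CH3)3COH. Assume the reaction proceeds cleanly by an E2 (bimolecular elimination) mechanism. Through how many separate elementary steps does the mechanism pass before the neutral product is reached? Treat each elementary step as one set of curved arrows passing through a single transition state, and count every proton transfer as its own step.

Step 1: The strong base (CH3)3CO⁻ removes a β-hydrogen; in the same concerted event the electrons of the breaking C–H bond form the new π(C=C) bond and the C–O σ-bond breaks, expelling TsO⁻. Anti-periplanar geometry; one transition state.
Total: 1 elementary step.

1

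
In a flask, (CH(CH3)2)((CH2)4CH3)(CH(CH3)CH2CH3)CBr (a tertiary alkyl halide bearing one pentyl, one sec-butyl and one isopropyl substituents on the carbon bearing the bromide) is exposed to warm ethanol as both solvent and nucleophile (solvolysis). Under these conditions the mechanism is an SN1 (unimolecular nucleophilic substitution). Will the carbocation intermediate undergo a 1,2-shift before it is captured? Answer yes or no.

no

The first-formed carbocation is tertiary.
No single 1,2-shift to an adjacent carbon would produce a more-substituted cation than the one already present, so no rearrangement occurs.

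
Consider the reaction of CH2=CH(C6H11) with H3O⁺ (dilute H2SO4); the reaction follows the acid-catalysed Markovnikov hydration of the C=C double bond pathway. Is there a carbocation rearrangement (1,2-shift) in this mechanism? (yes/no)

The first-formed carbocation is secondary.
The adjacent cyclohexyl carbon already bears 2 other carbon substituents and has a hydrogen to migrate; after a 1,2-hydride shift from that carbon the positive charge sits on a tertiary centre.
Tertiary is more stable than secondary, so the shift occurs.

yes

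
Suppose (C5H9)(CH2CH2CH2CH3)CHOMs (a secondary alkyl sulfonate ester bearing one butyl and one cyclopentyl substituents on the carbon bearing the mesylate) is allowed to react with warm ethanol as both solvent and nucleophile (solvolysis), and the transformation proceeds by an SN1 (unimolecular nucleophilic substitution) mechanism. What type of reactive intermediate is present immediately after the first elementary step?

Step 1: The C–O bond breaks with both electrons going to the mesylate; MsO⁻ leaves and a secondary carbocation remains.
After step 1 the species present is a secondary carbocation.

secondary carbocation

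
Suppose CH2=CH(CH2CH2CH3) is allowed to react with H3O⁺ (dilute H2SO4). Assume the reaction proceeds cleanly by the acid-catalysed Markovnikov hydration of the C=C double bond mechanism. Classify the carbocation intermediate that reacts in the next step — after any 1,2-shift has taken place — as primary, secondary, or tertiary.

Step 1: The π electrons of the C=C bond attack a proton of H3O⁺; Markovnikov addition places the new C–H on the less-substituted alkene carbon, so the positive charge ends up on the more-substituted carbon — a secondary carbocation. H2O is released.
No single 1,2-shift to an adjacent carbon would give a more-substituted cation, so no rearrangement occurs.

secondary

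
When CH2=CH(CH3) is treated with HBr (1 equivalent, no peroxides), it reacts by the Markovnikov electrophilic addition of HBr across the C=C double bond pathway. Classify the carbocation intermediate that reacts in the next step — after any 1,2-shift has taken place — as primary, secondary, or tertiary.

secondary

Step 1: Protonation of the alkene by HBr: the π bond acts as the nucleophile and picks up H⁺, giving the more stable (Markovnikov) secondary carbocation. The H–Br bond breaks heterolytically, releasing Br⁻.
No single 1,2-shift to an adjacent carbon would give a more-substituted cation, so no rearrangement occurs.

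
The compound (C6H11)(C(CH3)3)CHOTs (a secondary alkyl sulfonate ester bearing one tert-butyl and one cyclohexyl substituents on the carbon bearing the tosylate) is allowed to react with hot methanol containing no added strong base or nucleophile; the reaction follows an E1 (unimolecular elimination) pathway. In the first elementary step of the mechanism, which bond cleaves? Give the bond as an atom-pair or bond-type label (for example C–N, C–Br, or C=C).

C–O

Step 1: Rate-determining heterolysis of the C–O bond gives TsO⁻ and a secondary carbocation.
The bond broken in this step is the C–O bond.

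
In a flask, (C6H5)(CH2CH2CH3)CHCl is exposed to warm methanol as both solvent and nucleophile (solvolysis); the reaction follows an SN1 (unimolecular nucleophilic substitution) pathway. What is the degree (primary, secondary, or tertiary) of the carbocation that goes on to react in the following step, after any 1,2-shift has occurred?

secondary

Step 1: The C–Cl bond breaks with both electrons going to the chloride; Cl⁻ leaves and a secondary carbocation remains.
No single 1,2-shift to an adjacent carbon would give a more-substituted cation, so no rearrangement occurs.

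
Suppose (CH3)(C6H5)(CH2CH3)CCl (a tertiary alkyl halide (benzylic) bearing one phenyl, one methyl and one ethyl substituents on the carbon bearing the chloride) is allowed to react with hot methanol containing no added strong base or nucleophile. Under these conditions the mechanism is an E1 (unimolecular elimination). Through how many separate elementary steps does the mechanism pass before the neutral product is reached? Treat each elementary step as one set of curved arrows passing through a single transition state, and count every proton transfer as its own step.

Step 1: Rate-determining heterolysis of the C–Cl bond gives Cl⁻ and a tertiary carbocation.
(No 1,2-shift: no single shift to an adjacent carbon would give a more stable cation.)
Step 2: A weak base (a methanol molecule from the solvent) removes a proton from a carbon adjacent to the cationic centre; the electrons of that C–H bond become the new π(C=C) bond, giving the alkene.
Total: 2 elementary steps.

2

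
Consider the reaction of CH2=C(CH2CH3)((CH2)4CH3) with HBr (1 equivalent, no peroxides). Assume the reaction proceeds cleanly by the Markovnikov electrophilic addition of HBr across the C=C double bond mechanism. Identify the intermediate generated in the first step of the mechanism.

tertiary carbocation

Step 1: Protonation of the alkene by HBr: the π bond acts as the nucleophile and picks up H⁺, giving the more stable (Markovnikov) tertiary carbocation. The H–Br bond breaks heterolytically, releasing Br⁻.
After step 1 the species present is a tertiary carbocation.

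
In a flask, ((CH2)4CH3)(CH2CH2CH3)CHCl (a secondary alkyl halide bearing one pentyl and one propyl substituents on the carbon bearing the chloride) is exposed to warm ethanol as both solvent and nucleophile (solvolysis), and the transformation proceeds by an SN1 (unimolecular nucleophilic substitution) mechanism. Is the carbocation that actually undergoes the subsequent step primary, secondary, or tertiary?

secondary

Step 1: Rate-determining heterolysis of the C–Cl bond gives Cl⁻ and a secondary carbocation.
No single 1,2-shift to an adjacent carbon would give a more-substituted cation, so no rearrangement occurs.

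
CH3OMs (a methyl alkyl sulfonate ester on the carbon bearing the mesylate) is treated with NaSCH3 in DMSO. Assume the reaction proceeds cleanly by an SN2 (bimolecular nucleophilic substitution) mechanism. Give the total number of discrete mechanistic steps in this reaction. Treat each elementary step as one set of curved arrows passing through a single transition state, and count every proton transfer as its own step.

1

Step 1: Backside attack by CH3S⁻ on the carbon bearing the mesylate: the new C–S bond forms as the C–O bond breaks, with Walden inversion at carbon.
Total: 1 elementary step.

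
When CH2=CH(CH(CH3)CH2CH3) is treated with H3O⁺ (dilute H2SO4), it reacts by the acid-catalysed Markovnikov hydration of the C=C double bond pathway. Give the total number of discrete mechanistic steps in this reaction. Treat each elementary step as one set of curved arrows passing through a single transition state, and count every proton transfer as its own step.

Step 1: Electrophilic addition begins with the π(C=C) electrons forming a bond to the proton of H3O⁺. Following Markovnikov's rule, the resulting cation is secondary. H2O is released.
Step 2: Carbocation rearrangement: a 1,2-hydride shift from the adjacent sec-butyl carbon converts the initially-formed secondary cation into the more stable tertiary cation.
Step 3: Water acts as the nucleophile: an oxygen lone pair bonds to the cationic carbon, giving an oxonium-ion intermediate.
Step 4: Proton transfer from the O–H of the oxonium ion to H2O completes the catalytic cycle and yields the alcohol.
Total: 4 elementary steps.

4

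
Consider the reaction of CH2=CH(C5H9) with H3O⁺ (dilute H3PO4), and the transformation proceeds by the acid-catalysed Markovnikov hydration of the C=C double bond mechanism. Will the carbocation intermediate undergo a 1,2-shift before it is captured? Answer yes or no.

yes

The first-formed carbocation is secondary.
The adjacent cyclopentyl carbon already bears 2 other carbon substituents and has a hydrogen to migrate; after a 1,2-hydride shift from that carbon the positive charge sits on a tertiary centre.
Tertiary is more stable than secondary, so the shift occurs.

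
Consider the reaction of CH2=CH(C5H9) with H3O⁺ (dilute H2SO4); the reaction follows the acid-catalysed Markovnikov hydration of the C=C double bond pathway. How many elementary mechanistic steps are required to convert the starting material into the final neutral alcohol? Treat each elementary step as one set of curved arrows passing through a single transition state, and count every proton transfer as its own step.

4

Step 1: Protonation of the alkene by H3O⁺: the π bond acts as the nucleophile and picks up H⁺, giving the more stable (Markovnikov) secondary carbocation. H2O is released.
Step 2: A 1,2-hydride shift from the adjacent cyclopentyl carbon moves the positive charge from the secondary centre to an adjacent carbon, generating a more stable tertiary carbocation.
Step 3: A lone pair on the oxygen of H2O attacks the carbocation, forming a C–O bond and an oxonium ion (a protonated alcohol).
Step 4: Deprotonation of the oxonium ion by a water molecule delivers the neutral alcohol and regenerates the acid catalyst.
Total: 4 elementary steps.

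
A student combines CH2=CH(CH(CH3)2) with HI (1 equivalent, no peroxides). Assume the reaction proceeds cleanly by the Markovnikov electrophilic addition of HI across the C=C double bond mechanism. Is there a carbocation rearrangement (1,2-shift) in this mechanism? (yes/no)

yes

The first-formed carbocation is secondary.
The adjacent isopropyl carbon already bears 2 other carbon substituents and has a hydrogen to migrate; after a 1,2-hydride shift from that carbon the positive charge sits on a tertiary centre.
Tertiary is more stable than secondary, so the shift occurs.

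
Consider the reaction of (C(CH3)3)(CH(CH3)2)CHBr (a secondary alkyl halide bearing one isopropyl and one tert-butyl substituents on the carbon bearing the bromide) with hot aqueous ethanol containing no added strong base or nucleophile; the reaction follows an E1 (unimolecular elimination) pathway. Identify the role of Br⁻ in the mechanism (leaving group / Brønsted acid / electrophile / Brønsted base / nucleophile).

Step 1: Rate-determining heterolysis of the C–Br bond gives Br⁻ and a secondary carbocation.
Br⁻ departs with both electrons of the breaking σ-bond — that is the definition of a leaving group.

leaving group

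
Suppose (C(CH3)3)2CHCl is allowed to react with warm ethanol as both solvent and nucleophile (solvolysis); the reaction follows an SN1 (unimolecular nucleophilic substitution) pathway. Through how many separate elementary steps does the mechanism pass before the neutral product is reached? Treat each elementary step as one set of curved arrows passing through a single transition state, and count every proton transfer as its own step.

Step 1: Rate-determining heterolysis of the C–Cl bond gives Cl⁻ and a secondary carbocation.
Step 2: Carbocation rearrangement: a 1,2-methyl shift from the adjacent tert-butyl carbon converts the initially-formed secondary cation into the more stable tertiary cation.
Step 3: A lone pair on the oxygen of CH3CH2OH attacks the carbocation, forming a new C–O σ-bond and an oxonium ion.
Step 4: A second solvent molecule removes the proton on oxygen, giving the neutral ether product.
Total: 4 elementary steps.

4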